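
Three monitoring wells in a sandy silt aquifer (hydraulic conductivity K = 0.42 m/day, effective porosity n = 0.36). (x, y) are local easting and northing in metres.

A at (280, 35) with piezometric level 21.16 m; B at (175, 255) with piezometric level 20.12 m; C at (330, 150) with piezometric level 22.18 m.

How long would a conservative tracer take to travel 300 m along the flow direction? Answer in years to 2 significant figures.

Three-point gradient (reference A): Δ to B = (-105, 220, -1.04), Δ to C = (50, 115, +1.02).
∂h/∂x = +0.01491, ∂h/∂y = +0.002388 (det = -23075).
|∇h| = √(0.01491² + 0.002388²) = 0.0151
Seepage velocity v = K·i/n = 0.42 × 0.0151 / 0.36 = 0.01762 m/day.
t = 300 / 0.01762 = 1.703e+04 days = 46.6 years.

47 years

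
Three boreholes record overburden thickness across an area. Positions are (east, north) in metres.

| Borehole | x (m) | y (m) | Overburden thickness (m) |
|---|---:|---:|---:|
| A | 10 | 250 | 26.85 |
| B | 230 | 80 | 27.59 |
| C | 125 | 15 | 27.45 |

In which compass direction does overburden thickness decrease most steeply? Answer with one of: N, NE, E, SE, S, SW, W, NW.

NW

With d = a·x + b·y + c and A as origin, the differences give:
  220·a + (-170)·b = +0.74
  115·a + (-235)·b = +0.60
Eliminate b (×(-235) and ×(-170), subtract): -32150·a = -71.900 → a = ∂d/∂x = +0.002236
Back-substitute: b = ∂d/∂y = -0.001459.
Steepest decrease is along −∇f = (-0.002236 E, +0.001459 N) → northwest.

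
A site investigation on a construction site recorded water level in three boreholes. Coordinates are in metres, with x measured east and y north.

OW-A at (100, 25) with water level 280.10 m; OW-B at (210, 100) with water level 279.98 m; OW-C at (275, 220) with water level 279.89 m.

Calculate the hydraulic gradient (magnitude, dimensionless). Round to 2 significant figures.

Three-point gradient (reference OW-A): Δ to OW-B = (110, 75, -0.12), Δ to OW-C = (175, 195, -0.21).
∂h/∂x = -0.0009189, ∂h/∂y = -0.0002523 (det = 8325).
|∇h| = √(-0.0009189² + -0.0002523²) = 0.0009529

0.00095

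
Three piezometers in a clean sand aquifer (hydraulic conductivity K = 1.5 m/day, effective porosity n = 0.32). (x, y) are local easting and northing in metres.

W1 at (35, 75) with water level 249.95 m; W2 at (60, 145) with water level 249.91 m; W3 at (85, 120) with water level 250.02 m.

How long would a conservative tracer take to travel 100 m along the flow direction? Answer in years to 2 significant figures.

Taking W1 as reference: W2−W1 = (25, 70, -0.04); W3−W1 = (50, 45, +0.07).
Solve a·Δx + b·Δy = Δh: det = 25·45 − 50·70 = -2375.
∂h/∂x = [(-0.04)·45 − (+0.07)·70] / -2375 = +0.002821
∂h/∂y = [25·(+0.07) − 50·(-0.04)] / -2375 = -0.001579
|∇h| = √(0.002821² + -0.001579²) = 0.003233
Seepage velocity v = K·i/n = 1.5 × 0.003233 / 0.32 = 0.01515 m/day.
t = 100 / 0.01515 = 6601 days = 18.1 years.

18 years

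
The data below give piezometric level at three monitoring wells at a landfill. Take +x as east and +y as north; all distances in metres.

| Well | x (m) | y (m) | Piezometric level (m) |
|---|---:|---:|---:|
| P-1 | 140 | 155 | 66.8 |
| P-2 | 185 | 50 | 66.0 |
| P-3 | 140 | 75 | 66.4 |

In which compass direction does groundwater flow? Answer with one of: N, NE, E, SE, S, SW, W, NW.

SE

Taking P-1 as reference: P-2−P-1 = (45, -105, -0.8); P-3−P-1 = (0, -80, -0.4).
Solve a·Δx + b·Δy = Δh: det = 45·(-80) − 0·(-105) = -3600.
∂h/∂x = [(-0.8)·(-80) − (-0.4)·(-105)] / -3600 = -0.006111
∂h/∂y = [45·(-0.4) − 0·(-0.8)] / -3600 = +0.005000
Flow = −∇h = (+0.006111 east, -0.005000 north), which points southeast.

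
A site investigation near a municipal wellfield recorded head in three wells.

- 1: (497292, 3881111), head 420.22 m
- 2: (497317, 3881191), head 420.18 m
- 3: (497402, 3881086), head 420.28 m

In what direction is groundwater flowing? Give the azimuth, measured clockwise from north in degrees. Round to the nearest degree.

327°

Taking 1 as reference: 2−1 = (25, 80, -0.04); 3−1 = (110, -25, +0.06).
Solve a·Δx + b·Δy = Δh: det = 25·(-25) − 110·80 = -9425.
∂h/∂x = [(-0.04)·(-25) − (+0.06)·80] / -9425 = +0.0004032
∂h/∂y = [25·(+0.06) − 110·(-0.04)] / -9425 = -0.0006260
Flow direction (−∇h) has components (-0.0004032 E, +0.0006260 N).
Azimuth = atan2(E, N) = atan2(-0.0004032, +0.0006260) = 327.2° ≈ 327°.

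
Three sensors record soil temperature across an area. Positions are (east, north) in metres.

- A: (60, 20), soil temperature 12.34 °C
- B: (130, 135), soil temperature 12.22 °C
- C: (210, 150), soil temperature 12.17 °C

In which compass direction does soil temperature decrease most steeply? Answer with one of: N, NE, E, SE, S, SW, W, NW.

NE

Taking A as reference: B−A = (70, 115, -0.12); C−A = (150, 130, -0.17).
Determinant of the coordinate differences = 70·130 − 150·115 = -8150.
∂T/∂x = [(-0.12)·130 − (-0.17)·115] / -8150 = -0.0004847
∂T/∂y = [70·(-0.17) − 150·(-0.12)] / -8150 = -0.0007485
Steepest decrease is along −∇f = (+0.0004847 E, +0.0007485 N) → northeast.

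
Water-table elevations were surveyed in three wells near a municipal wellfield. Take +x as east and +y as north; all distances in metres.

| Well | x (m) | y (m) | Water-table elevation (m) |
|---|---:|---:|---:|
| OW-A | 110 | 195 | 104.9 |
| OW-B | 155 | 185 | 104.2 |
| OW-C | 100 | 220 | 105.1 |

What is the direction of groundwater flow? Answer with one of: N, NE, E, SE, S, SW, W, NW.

E

Differences from OW-A: to OW-B (Δx, Δy, Δh) = (45, -10, -0.7); to OW-C = (-10, 25, +0.2).
Determinant of the coordinate differences = 45·25 − (-10)·(-10) = 1025.
∂h/∂x = [(-0.7)·25 − (+0.2)·(-10)] / 1025 = -0.01512
∂h/∂y = [45·(+0.2) − (-10)·(-0.7)] / 1025 = +0.001951
Flow = −∇h = (+0.01512 east, -0.001951 north), which points east.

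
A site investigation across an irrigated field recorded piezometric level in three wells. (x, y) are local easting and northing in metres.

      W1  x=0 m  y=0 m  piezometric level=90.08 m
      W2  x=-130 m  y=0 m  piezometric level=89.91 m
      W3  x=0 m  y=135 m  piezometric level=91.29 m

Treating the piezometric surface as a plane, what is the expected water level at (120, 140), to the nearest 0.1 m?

91.5 m

∂h/∂x = (89.91 − 90.08) / (-130 − 0) = +0.001308
∂h/∂y = (91.29 − 90.08) / (135 − 0) = +0.008963
h(120, 140) = 90.08 + (+0.001308)·(120) + (+0.008963)·(140) = 90.08 +0.157 +1.255 = 91.492 m.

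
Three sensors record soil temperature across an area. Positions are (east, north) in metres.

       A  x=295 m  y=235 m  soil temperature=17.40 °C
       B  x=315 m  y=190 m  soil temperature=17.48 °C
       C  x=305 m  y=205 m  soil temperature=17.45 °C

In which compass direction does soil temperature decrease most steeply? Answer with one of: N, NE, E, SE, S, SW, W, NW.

NW

With T = a·x + b·y + c and A as origin, the differences give:
  20·a + (-45)·b = +0.08
  10·a + (-30)·b = +0.05
Eliminate b (×(-30) and ×(-45), subtract): -150·a = -0.150 → a = ∂T/∂x = +0.001000
Back-substitute: b = ∂T/∂y = -0.001333.
Steepest decrease is along −∇f = (-0.001000 E, +0.001333 N) → northwest.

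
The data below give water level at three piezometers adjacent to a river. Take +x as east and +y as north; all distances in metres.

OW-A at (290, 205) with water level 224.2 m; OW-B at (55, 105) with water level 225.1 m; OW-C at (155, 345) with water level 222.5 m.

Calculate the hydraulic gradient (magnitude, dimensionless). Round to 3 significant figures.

Taking OW-A as reference: OW-B−OW-A = (-235, -100, +0.9); OW-C−OW-A = (-135, 140, -1.7).
Solve a·Δx + b·Δy = Δh: det = (-235)·140 − (-135)·(-100) = -46400.
∂h/∂x = [(+0.9)·140 − (-1.7)·(-100)] / -46400 = +0.0009483
∂h/∂y = [(-235)·(-1.7) − (-135)·(+0.9)] / -46400 = -0.01123
|∇h| = √(0.0009483² + -0.01123²) = 0.01127

0.0113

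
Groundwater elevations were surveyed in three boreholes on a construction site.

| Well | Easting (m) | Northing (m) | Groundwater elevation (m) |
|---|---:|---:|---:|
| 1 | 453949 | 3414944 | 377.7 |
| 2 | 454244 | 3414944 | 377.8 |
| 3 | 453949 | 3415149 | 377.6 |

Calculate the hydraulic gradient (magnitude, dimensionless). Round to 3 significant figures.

0.000594

∂h/∂x = (377.8 − 377.7) / (454244 − 453949) = +0.0003390
∂h/∂y = (377.6 − 377.7) / (3415149 − 3414944) = -0.0004878
|∇h| = √(0.0003390² + -0.0004878²) = 0.000594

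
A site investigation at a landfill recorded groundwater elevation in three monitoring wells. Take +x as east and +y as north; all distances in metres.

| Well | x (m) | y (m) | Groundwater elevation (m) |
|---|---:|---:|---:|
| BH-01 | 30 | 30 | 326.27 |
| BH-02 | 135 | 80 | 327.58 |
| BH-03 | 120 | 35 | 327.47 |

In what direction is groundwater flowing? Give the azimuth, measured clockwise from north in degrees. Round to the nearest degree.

Three-point gradient (reference BH-01): Δ to BH-02 = (105, 50, +1.31), Δ to BH-03 = (90, 5, +1.20).
∂h/∂x = +0.01345, ∂h/∂y = -0.002038 (det = -3975).
Flow direction (−∇h) has components (-0.01345 E, +0.002038 N).
Azimuth = atan2(E, N) = atan2(-0.01345, +0.002038) = 278.6° ≈ 279°.

279°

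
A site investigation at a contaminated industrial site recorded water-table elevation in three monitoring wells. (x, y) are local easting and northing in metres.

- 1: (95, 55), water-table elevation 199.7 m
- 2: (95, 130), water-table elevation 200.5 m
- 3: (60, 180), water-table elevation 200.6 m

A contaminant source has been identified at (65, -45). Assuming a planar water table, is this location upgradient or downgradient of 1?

With h = a·x + b·y + c and 1 as origin, the differences give:
  0·a + 75·b = +0.8
  (-35)·a + 125·b = +0.9
Eliminate b (×125 and ×75, subtract): 2625·a = 32.50 → a = ∂h/∂x = +0.01238
Back-substitute: b = ∂h/∂y = +0.01067.
Head at (65, -45) = 199.7 + (+0.01238)·(-30) + (+0.01067)·(-100) = 198.26 m.
That is lower than the 199.7 m at 1, so the point is downgradient.

downgradient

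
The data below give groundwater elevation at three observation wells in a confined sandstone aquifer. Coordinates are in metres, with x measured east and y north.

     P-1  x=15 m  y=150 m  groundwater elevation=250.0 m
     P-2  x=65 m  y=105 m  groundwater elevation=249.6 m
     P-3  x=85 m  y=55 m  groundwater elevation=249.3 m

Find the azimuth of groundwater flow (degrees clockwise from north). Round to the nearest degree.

With h = a·x + b·y + c and P-1 as origin, the differences give:
  50·a + (-45)·b = -0.4
  70·a + (-95)·b = -0.7
Eliminate b (×(-95) and ×(-45), subtract): -1600·a = 6.50 → a = ∂h/∂x = -0.004063
Back-substitute: b = ∂h/∂y = +0.004375.
Flow direction (−∇h) has components (+0.004063 E, -0.004375 N).
Azimuth = atan2(E, N) = atan2(+0.004063, -0.004375) = 137.1° ≈ 137°.

137°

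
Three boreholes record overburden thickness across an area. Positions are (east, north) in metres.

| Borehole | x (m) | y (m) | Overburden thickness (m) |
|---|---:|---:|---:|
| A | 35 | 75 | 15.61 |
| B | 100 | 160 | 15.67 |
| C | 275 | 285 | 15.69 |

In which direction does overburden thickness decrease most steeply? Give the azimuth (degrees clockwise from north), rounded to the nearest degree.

With d = a·x + b·y + c and A as origin, the differences give:
  65·a + 85·b = +0.06
  240·a + 210·b = +0.08
Eliminate b (×210 and ×85, subtract): -6750·a = 5.800 → a = ∂d/∂x = -0.0008593
Back-substitute: b = ∂d/∂y = +0.001363.
Steepest decrease is along −∇f: components (+0.0008593 E, -0.001363 N).
Azimuth = atan2(+0.0008593, -0.001363) = 147.8° ≈ 148°.

148°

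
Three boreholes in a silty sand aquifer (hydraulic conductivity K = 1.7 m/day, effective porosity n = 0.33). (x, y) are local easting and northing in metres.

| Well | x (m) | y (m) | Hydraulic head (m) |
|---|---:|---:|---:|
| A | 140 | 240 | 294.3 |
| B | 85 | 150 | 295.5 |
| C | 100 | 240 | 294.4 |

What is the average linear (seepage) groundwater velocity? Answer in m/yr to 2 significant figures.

Three-point gradient (reference A): Δ to B = (-55, -90, +1.2), Δ to C = (-40, 0, +0.1).
∂h/∂x = -0.002500, ∂h/∂y = -0.01181 (det = -3600).
|∇h| = √(-0.002500² + -0.01181²) = 0.01207
Seepage velocity v = K·i/n = 1.7 × 0.01207 / 0.33 = 0.06218 m/day = 22.71 m/yr.

23 m/yr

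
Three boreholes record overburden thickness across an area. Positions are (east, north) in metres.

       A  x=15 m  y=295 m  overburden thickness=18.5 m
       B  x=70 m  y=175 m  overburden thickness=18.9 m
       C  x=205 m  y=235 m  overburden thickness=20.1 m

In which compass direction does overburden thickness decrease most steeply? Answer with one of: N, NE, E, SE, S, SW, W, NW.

Taking A as reference: B−A = (55, -120, +0.4); C−A = (190, -60, +1.6).
Solve a·Δx + b·Δy = Δd: det = 55·(-60) − 190·(-120) = 19500.
∂d/∂x = [(+0.4)·(-60) − (+1.6)·(-120)] / 19500 = +0.008615
∂d/∂y = [55·(+1.6) − 190·(+0.4)] / 19500 = +0.0006154
Steepest decrease is along −∇f = (-0.008615 E, -0.0006154 N) → west.

W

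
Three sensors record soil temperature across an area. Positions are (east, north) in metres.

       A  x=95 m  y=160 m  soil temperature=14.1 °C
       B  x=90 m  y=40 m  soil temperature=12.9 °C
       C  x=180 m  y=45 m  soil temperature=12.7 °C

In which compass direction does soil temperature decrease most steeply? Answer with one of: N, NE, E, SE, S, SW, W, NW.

S

Taking A as reference: B−A = (-5, -120, -1.2); C−A = (85, -115, -1.4).
Determinant of the coordinate differences = (-5)·(-115) − 85·(-120) = 10775.
∂T/∂x = [(-1.2)·(-115) − (-1.4)·(-120)] / 10775 = -0.002784
∂T/∂y = [(-5)·(-1.4) − 85·(-1.2)] / 10775 = +0.01012
Steepest decrease is along −∇f = (+0.002784 E, -0.01012 N) → south.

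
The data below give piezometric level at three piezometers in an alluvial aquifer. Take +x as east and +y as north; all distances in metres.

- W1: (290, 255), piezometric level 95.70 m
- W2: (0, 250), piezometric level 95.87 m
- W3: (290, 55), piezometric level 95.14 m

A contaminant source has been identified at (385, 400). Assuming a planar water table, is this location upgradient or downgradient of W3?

Differences from W1: to W2 (Δx, Δy, Δh) = (-290, -5, +0.17); to W3 = (0, -200, -0.56).
Determinant of the coordinate differences = (-290)·(-200) − 0·(-5) = 58000.
∂h/∂x = [(+0.17)·(-200) − (-0.56)·(-5)] / 58000 = -0.0006345
∂h/∂y = [(-290)·(-0.56) − 0·(+0.17)] / 58000 = +0.002800
Head at (385, 400) = 95.70 + (-0.0006345)·(95) + (+0.002800)·(145) = 96.05 m.
That is higher than the 95.14 m at W3, so the point is upgradient.

upgradient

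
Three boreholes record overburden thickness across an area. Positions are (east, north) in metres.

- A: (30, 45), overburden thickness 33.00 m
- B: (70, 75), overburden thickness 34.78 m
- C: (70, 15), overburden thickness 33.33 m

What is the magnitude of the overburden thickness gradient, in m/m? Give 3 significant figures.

With d = a·x + b·y + c and A as origin, the differences give:
  40·a + 30·b = +1.78
  40·a + (-30)·b = +0.33
Eliminate b (×(-30) and ×30, subtract): -2400·a = -63.300 → a = ∂d/∂x = +0.02637
Back-substitute: b = ∂d/∂y = +0.02417.
|∇f| = √(0.02637² + 0.02417²) = 0.03577 m/m

0.0358 m/m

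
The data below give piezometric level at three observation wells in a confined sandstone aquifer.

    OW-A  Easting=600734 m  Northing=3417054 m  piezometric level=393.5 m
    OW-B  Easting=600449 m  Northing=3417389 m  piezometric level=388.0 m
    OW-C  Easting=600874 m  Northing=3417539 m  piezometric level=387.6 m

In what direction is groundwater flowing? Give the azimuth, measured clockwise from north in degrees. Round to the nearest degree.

Three-point gradient (reference OW-A): Δ to OW-B = (-285, 335, -5.5), Δ to OW-C = (140, 485, -5.9).
∂h/∂x = +0.003733, ∂h/∂y = -0.01324 (det = -185125).
Flow direction (−∇h) has components (-0.003733 E, +0.01324 N).
Azimuth = atan2(E, N) = atan2(-0.003733, +0.01324) = 344.3° ≈ 344°.

344°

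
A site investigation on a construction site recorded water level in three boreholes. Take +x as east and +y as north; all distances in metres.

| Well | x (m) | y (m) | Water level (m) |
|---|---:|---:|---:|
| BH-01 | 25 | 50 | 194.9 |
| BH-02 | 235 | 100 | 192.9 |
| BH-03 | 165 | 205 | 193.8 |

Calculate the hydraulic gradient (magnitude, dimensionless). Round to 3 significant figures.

Three-point gradient (reference BH-01): Δ to BH-02 = (210, 50, -2.0), Δ to BH-03 = (140, 155, -1.1).
∂h/∂x = -0.009980, ∂h/∂y = +0.001918 (det = 25550).
|∇h| = √(-0.009980² + 0.001918²) = 0.01016

0.0102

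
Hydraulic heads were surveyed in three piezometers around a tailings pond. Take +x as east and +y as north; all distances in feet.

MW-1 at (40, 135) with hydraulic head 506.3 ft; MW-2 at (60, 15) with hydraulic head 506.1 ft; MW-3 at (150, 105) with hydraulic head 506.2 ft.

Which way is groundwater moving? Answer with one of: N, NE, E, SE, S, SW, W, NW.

S

Taking MW-1 as reference: MW-2−MW-1 = (20, -120, -0.2); MW-3−MW-1 = (110, -30, -0.1).
Determinant of the coordinate differences = 20·(-30) − 110·(-120) = 12600.
∂h/∂x = [(-0.2)·(-30) − (-0.1)·(-120)] / 12600 = -0.0004762
∂h/∂y = [20·(-0.1) − 110·(-0.2)] / 12600 = +0.001587
Flow = −∇h = (+0.0004762 east, -0.001587 north), which points south.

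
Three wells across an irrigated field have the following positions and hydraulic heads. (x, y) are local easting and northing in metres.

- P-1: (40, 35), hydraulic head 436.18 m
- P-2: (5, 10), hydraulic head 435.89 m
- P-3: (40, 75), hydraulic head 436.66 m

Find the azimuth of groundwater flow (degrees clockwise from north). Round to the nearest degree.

Taking P-1 as reference: P-2−P-1 = (-35, -25, -0.29); P-3−P-1 = (0, 40, +0.48).
Solve a·Δx + b·Δy = Δh: det = (-35)·40 − 0·(-25) = -1400.
∂h/∂x = [(-0.29)·40 − (+0.48)·(-25)] / -1400 = -0.0002857
∂h/∂y = [(-35)·(+0.48) − 0·(-0.29)] / -1400 = +0.01200
Flow direction (−∇h) has components (+0.0002857 E, -0.01200 N).
Azimuth = atan2(E, N) = atan2(+0.0002857, -0.01200) = 178.6° ≈ 179°.

179°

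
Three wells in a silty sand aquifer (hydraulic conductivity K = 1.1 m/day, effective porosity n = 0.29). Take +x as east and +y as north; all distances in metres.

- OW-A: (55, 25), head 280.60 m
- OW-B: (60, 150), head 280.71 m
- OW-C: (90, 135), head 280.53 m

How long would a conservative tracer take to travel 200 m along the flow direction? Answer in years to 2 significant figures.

Taking OW-A as reference: OW-B−OW-A = (5, 125, +0.11); OW-C−OW-A = (35, 110, -0.07).
Determinant of the coordinate differences = 5·110 − 35·125 = -3825.
∂h/∂x = [(+0.11)·110 − (-0.07)·125] / -3825 = -0.005451
∂h/∂y = [5·(-0.07) − 35·(+0.11)] / -3825 = +0.001098
|∇h| = √(-0.005451² + 0.001098²) = 0.00556
Seepage velocity v = K·i/n = 1.1 × 0.00556 / 0.29 = 0.02109 m/day.
t = 200 / 0.02109 = 9483 days = 26 years.

26 years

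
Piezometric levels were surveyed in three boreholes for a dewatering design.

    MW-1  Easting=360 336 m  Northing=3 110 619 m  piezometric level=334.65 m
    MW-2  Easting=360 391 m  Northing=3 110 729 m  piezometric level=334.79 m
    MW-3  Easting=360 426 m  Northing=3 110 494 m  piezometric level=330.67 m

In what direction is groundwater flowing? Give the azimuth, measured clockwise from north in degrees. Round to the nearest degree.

Taking MW-1 as reference: MW-2−MW-1 = (55, 110, +0.14); MW-3−MW-1 = (90, -125, -3.98).
Solve a·Δx + b·Δy = Δh: det = 55·(-125) − 90·110 = -16775.
∂h/∂x = [(+0.14)·(-125) − (-3.98)·110] / -16775 = -0.02506
∂h/∂y = [55·(-3.98) − 90·(+0.14)] / -16775 = +0.01380
Flow direction (−∇h) has components (+0.02506 E, -0.01380 N).
Azimuth = atan2(E, N) = atan2(+0.02506, -0.01380) = 118.8° ≈ 119°.

119°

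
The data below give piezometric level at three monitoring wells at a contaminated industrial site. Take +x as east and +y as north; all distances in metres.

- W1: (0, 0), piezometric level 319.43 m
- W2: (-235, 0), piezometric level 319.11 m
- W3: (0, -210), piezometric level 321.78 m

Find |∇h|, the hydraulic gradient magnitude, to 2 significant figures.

∂h/∂x = (319.11 − 319.43) / (-235 − 0) = +0.001362
∂h/∂y = (321.78 − 319.43) / (-210 − 0) = -0.01119
|∇h| = √(0.001362² + -0.01119²) = 0.01127

0.011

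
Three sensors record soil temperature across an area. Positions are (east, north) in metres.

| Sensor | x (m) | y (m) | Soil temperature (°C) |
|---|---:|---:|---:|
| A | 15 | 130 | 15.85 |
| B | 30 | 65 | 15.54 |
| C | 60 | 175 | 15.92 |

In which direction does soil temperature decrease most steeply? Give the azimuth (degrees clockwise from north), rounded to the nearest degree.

148°

Differences from A: to B (Δx, Δy, Δh) = (15, -65, -0.31); to C = (45, 45, +0.07).
Determinant of the coordinate differences = 15·45 − 45·(-65) = 3600.
∂T/∂x = [(-0.31)·45 − (+0.07)·(-65)] / 3600 = -0.002611
∂T/∂y = [15·(+0.07) − 45·(-0.31)] / 3600 = +0.004167
Steepest decrease is along −∇f: components (+0.002611 E, -0.004167 N).
Azimuth = atan2(+0.002611, -0.004167) = 147.9° ≈ 148°.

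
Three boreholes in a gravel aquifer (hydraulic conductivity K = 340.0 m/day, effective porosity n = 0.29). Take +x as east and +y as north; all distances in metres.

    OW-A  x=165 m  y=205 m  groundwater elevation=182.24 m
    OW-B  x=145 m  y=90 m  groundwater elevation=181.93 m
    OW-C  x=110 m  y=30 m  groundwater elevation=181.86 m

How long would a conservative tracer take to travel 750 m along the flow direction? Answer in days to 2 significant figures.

With h = a·x + b·y + c and OW-A as origin, the differences give:
  (-20)·a + (-115)·b = -0.31
  (-55)·a + (-175)·b = -0.38
Eliminate b (×(-175) and ×(-115), subtract): -2825·a = 10.550 → a = ∂h/∂x = -0.003735
Back-substitute: b = ∂h/∂y = +0.003345.
|∇h| = √(-0.003735² + 0.003345²) = 0.005014
Seepage velocity v = K·i/n = 340.0 × 0.005014 / 0.29 = 5.878 m/day.
t = 750 / 5.878 = 127.6 days.

130 days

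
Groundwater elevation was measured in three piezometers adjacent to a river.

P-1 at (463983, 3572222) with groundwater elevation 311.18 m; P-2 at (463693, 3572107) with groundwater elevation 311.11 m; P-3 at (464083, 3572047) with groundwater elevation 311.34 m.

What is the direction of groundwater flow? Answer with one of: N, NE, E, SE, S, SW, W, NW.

NW

With h = a·x + b·y + c and P-1 as origin, the differences give:
  (-290)·a + (-115)·b = -0.07
  100·a + (-175)·b = +0.16
Eliminate b (×(-175) and ×(-115), subtract): 62250·a = 30.650 → a = ∂h/∂x = +0.0004924
Back-substitute: b = ∂h/∂y = -0.0006329.
Flow = −∇h = (-0.0004924 east, +0.0006329 north), which points northwest.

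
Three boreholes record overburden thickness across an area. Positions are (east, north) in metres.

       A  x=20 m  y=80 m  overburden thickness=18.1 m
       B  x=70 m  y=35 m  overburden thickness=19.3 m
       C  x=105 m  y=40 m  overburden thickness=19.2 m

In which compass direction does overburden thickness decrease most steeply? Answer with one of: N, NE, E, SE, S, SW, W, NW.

N

Three-point gradient (reference A): Δ to B = (50, -45, +1.2), Δ to C = (85, -40, +1.1).
∂d/∂x = +0.0008219, ∂d/∂y = -0.02575 (det = 1825).
Steepest decrease is along −∇f = (-0.0008219 E, +0.02575 N) → north.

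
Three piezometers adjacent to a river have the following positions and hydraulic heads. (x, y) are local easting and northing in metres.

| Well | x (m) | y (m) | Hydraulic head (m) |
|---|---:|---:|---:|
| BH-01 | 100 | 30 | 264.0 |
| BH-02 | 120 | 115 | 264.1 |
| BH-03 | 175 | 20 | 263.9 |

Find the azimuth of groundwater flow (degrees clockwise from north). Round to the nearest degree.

Taking BH-01 as reference: BH-02−BH-01 = (20, 85, +0.1); BH-03−BH-01 = (75, -10, -0.1).
Solve a·Δx + b·Δy = Δh: det = 20·(-10) − 75·85 = -6575.
∂h/∂x = [(+0.1)·(-10) − (-0.1)·85] / -6575 = -0.001141
∂h/∂y = [20·(-0.1) − 75·(+0.1)] / -6575 = +0.001445
Flow direction (−∇h) has components (+0.001141 E, -0.001445 N).
Azimuth = atan2(E, N) = atan2(+0.001141, -0.001445) = 141.7° ≈ 142°.

142°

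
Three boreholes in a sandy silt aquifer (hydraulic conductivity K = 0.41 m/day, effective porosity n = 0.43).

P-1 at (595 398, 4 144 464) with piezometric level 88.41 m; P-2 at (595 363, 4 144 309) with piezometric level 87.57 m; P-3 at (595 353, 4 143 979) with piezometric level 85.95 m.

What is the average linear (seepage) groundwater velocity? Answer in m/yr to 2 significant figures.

1.9 m/yr

Taking P-1 as reference: P-2−P-1 = (-35, -155, -0.84); P-3−P-1 = (-45, -485, -2.46).
Determinant of the coordinate differences = (-35)·(-485) − (-45)·(-155) = 10000.
∂h/∂x = [(-0.84)·(-485) − (-2.46)·(-155)] / 10000 = +0.002610
∂h/∂y = [(-35)·(-2.46) − (-45)·(-0.84)] / 10000 = +0.004830
|∇h| = √(0.002610² + 0.004830²) = 0.00549
Seepage velocity v = K·i/n = 0.41 × 0.00549 / 0.43 = 0.005235 m/day = 1.912 m/yr.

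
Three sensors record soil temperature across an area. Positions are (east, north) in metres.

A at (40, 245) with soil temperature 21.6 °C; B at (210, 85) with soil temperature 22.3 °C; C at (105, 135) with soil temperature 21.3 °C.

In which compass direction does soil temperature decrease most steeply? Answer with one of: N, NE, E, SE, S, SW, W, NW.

Three-point gradient (reference A): Δ to B = (170, -160, +0.7), Δ to C = (65, -110, -0.3).
∂T/∂x = +0.01506, ∂T/∂y = +0.01163 (det = -8300).
Steepest decrease is along −∇f = (-0.01506 E, -0.01163 N) → southwest.

SW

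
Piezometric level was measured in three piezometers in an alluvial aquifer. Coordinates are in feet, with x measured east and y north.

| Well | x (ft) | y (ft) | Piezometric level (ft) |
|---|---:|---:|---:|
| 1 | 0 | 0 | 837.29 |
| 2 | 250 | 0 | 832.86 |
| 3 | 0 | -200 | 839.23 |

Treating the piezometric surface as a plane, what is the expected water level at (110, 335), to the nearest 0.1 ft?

∂h/∂x = (832.86 − 837.29) / (250 − 0) = -0.01772
∂h/∂y = (839.23 − 837.29) / (-200 − 0) = -0.009700
h(110, 335) = 837.29 + (-0.01772)·(110) + (-0.009700)·(335) = 837.29 -1.949 -3.250 = 832.091 ft.

832.1 ft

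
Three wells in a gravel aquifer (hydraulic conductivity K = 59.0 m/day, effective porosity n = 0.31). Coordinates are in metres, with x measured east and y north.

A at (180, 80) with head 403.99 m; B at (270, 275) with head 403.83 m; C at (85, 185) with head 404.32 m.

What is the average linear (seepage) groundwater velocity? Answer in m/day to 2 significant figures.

0.56 m/day

Taking A as reference: B−A = (90, 195, -0.16); C−A = (-95, 105, +0.33).
Determinant of the coordinate differences = 90·105 − (-95)·195 = 27975.
∂h/∂x = [(-0.16)·105 − (+0.33)·195] / 27975 = -0.002901
∂h/∂y = [90·(+0.33) − (-95)·(-0.16)] / 27975 = +0.0005183
|∇h| = √(-0.002901² + 0.0005183²) = 0.002947
Seepage velocity v = K·i/n = 59.0 × 0.002947 / 0.31 = 0.5609 m/day.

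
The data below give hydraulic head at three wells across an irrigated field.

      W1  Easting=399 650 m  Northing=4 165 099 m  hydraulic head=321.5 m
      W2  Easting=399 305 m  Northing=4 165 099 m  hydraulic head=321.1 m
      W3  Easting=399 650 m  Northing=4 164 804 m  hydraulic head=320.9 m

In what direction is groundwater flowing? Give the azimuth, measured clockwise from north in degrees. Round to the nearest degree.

∂h/∂x = (321.1 − 321.5) / (399305 − 399650) = +0.001159
∂h/∂y = (320.9 − 321.5) / (4164804 − 4165099) = +0.002034
Flow direction (−∇h) has components (-0.001159 E, -0.002034 N).
Azimuth = atan2(E, N) = atan2(-0.001159, -0.002034) = 209.7° ≈ 210°.

210°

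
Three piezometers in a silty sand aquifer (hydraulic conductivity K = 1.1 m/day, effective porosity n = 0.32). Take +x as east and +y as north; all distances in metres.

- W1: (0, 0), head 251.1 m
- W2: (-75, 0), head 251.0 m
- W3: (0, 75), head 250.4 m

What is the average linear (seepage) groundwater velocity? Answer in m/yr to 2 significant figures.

12 m/yr

∂h/∂x = (251.0 − 251.1) / (-75 − 0) = +0.001333
∂h/∂y = (250.4 − 251.1) / (75 − 0) = -0.009333
|∇h| = √(0.001333² + -0.009333²) = 0.009428
Seepage velocity v = K·i/n = 1.1 × 0.009428 / 0.32 = 0.03241 m/day = 11.84 m/yr.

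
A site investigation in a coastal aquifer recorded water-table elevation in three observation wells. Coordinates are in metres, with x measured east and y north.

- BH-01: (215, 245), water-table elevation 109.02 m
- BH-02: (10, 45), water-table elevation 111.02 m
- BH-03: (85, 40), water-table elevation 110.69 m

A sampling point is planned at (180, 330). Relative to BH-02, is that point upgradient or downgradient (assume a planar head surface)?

Three-point gradient (reference BH-01): Δ to BH-02 = (-205, -200, +2.00), Δ to BH-03 = (-130, -205, +1.67).
∂h/∂x = -0.004743, ∂h/∂y = -0.005139 (det = 16025).
Head at (180, 330) = 109.02 + (-0.004743)·(-35) + (-0.005139)·(85) = 108.75 m.
That is lower than the 111.02 m at BH-02, so the point is downgradient.

downgradient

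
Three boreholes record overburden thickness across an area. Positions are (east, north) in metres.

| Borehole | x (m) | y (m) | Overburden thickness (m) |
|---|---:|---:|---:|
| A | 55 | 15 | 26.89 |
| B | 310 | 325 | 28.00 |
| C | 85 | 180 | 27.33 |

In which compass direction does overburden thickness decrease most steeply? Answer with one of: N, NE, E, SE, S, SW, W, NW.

Differences from A: to B (Δx, Δy, Δh) = (255, 310, +1.11); to C = (30, 165, +0.44).
Solve a·Δx + b·Δy = Δd: det = 255·165 − 30·310 = 32775.
∂d/∂x = [(+1.11)·165 − (+0.44)·310] / 32775 = +0.001426
∂d/∂y = [255·(+0.44) − 30·(+1.11)] / 32775 = +0.002407
Steepest decrease is along −∇f = (-0.001426 E, -0.002407 N) → southwest.

SW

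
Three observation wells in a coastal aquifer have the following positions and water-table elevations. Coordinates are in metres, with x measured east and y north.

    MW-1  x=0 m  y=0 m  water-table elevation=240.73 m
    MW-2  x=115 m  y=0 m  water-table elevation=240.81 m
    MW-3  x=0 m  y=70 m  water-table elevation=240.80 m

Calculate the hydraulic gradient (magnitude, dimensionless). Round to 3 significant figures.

0.00122

∂h/∂x = (240.81 − 240.73) / (115 − 0) = +0.0006957
∂h/∂y = (240.80 − 240.73) / (70 − 0) = +0.001000
|∇h| = √(0.0006957² + 0.001000²) = 0.001218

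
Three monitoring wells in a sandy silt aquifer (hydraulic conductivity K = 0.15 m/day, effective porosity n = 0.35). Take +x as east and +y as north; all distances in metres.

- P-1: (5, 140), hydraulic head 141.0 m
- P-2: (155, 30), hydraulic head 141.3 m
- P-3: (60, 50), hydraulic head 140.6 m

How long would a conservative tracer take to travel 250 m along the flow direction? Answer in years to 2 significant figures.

110 years

Differences from P-1: to P-2 (Δx, Δy, Δh) = (150, -110, +0.3); to P-3 = (55, -90, -0.4).
Solve a·Δx + b·Δy = Δh: det = 150·(-90) − 55·(-110) = -7450.
∂h/∂x = [(+0.3)·(-90) − (-0.4)·(-110)] / -7450 = +0.009530
∂h/∂y = [150·(-0.4) − 55·(+0.3)] / -7450 = +0.01027
|∇h| = √(0.009530² + 0.01027²) = 0.01401
Seepage velocity v = K·i/n = 0.15 × 0.01401 / 0.35 = 0.006004 m/day.
t = 250 / 0.006004 = 4.164e+04 days = 114 years.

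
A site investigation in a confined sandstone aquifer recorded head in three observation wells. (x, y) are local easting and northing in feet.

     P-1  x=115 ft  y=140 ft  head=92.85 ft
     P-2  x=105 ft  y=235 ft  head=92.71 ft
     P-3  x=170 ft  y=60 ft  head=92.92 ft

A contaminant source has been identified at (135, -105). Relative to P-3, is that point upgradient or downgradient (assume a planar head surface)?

With h = a·x + b·y + c and P-1 as origin, the differences give:
  (-10)·a + 95·b = -0.14
  55·a + (-80)·b = +0.07
Eliminate b (×(-80) and ×95, subtract): -4425·a = 4.550 → a = ∂h/∂x = -0.001028
Back-substitute: b = ∂h/∂y = -0.001582.
Head at (135, -105) = 92.85 + (-0.001028)·(20) + (-0.001582)·(-245) = 93.22 ft.
That is higher than the 92.92 ft at P-3, so the point is upgradient.

upgradient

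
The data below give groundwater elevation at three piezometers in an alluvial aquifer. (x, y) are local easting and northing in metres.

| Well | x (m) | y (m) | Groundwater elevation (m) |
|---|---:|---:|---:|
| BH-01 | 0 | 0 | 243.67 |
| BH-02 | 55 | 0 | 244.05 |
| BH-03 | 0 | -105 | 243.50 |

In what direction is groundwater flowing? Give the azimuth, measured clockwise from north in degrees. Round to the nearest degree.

∂h/∂x = (244.05 − 243.67) / (55 − 0) = +0.006909
∂h/∂y = (243.50 − 243.67) / (-105 − 0) = +0.001619
Flow direction (−∇h) has components (-0.006909 E, -0.001619 N).
Azimuth = atan2(E, N) = atan2(-0.006909, -0.001619) = 256.8° ≈ 257°.

257°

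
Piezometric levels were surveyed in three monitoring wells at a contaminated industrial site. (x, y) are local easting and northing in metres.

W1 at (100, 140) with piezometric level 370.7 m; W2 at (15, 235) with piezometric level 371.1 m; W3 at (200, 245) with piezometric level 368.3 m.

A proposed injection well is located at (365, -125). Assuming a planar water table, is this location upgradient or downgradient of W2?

Differences from W1: to W2 (Δx, Δy, Δh) = (-85, 95, +0.4); to W3 = (100, 105, -2.4).
Solve a·Δx + b·Δy = Δh: det = (-85)·105 − 100·95 = -18425.
∂h/∂x = [(+0.4)·105 − (-2.4)·95] / -18425 = -0.01465
∂h/∂y = [(-85)·(-2.4) − 100·(+0.4)] / -18425 = -0.008901
Head at (365, -125) = 370.7 + (-0.01465)·(265) + (-0.008901)·(-265) = 369.18 m.
That is lower than the 371.1 m at W2, so the point is downgradient.

downgradient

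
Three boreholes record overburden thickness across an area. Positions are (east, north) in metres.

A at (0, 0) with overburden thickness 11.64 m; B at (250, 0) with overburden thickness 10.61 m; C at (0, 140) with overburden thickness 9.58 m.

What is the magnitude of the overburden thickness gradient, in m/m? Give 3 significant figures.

∂d/∂x = (10.61 − 11.64) / (250 − 0) = -0.004120
∂d/∂y = (9.58 − 11.64) / (140 − 0) = -0.01471
|∇f| = √(-0.004120² + -0.01471²) = 0.01528 m/m

0.0153 m/m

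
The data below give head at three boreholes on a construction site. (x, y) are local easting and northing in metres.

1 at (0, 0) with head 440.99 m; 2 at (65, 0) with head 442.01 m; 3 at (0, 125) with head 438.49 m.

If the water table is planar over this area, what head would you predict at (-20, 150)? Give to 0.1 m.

437.7 m

∂h/∂x = (442.01 − 440.99) / (65 − 0) = +0.01569
∂h/∂y = (438.49 − 440.99) / (125 − 0) = -0.02000
h(-20, 150) = 440.99 + (+0.01569)·(-20) + (-0.02000)·(150) = 440.99 -0.314 -3.000 = 437.676 m.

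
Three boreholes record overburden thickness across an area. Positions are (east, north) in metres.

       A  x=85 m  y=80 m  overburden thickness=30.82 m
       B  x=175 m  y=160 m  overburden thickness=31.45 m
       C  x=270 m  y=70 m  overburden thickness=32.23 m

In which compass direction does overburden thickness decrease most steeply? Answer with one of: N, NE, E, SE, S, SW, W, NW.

W

Differences from A: to B (Δx, Δy, Δh) = (90, 80, +0.63); to C = (185, -10, +1.41).
Solve a·Δx + b·Δy = Δd: det = 90·(-10) − 185·80 = -15700.
∂d/∂x = [(+0.63)·(-10) − (+1.41)·80] / -15700 = +0.007586
∂d/∂y = [90·(+1.41) − 185·(+0.63)] / -15700 = -0.0006592
Steepest decrease is along −∇f = (-0.007586 E, +0.0006592 N) → west.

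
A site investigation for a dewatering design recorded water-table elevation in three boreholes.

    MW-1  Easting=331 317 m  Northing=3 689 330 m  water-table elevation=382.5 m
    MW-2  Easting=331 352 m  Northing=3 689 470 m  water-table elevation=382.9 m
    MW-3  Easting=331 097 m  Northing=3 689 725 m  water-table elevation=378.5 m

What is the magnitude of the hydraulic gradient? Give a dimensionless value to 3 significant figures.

With h = a·x + b·y + c and MW-1 as origin, the differences give:
  35·a + 140·b = +0.4
  (-220)·a + 395·b = -4.0
Eliminate b (×395 and ×140, subtract): 44625·a = 718.00 → a = ∂h/∂x = +0.01609
Back-substitute: b = ∂h/∂y = -0.001165.
|∇h| = √(0.01609² + -0.001165²) = 0.01613

0.0161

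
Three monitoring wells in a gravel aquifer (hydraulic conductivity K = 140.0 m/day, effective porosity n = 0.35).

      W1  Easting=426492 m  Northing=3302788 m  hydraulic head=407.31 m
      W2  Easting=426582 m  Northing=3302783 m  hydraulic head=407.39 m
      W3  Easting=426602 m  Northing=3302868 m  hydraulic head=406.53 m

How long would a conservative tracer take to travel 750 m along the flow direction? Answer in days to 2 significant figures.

With h = a·x + b·y + c and W1 as origin, the differences give:
  90·a + (-5)·b = +0.08
  110·a + 80·b = -0.78
Eliminate b (×80 and ×(-5), subtract): 7750·a = 2.500 → a = ∂h/∂x = +0.0003226
Back-substitute: b = ∂h/∂y = -0.01019.
|∇h| = √(0.0003226² + -0.01019²) = 0.0102
Seepage velocity v = K·i/n = 140.0 × 0.0102 / 0.35 = 4.08 m/day.
t = 750 / 4.08 = 183.8 days.

180 days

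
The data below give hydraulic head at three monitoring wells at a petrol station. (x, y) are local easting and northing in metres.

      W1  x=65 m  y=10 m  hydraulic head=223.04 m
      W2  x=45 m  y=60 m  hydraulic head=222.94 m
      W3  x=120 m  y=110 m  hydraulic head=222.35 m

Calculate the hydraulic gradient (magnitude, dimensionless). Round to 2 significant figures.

Taking W1 as reference: W2−W1 = (-20, 50, -0.10); W3−W1 = (55, 100, -0.69).
Solve a·Δx + b·Δy = Δh: det = (-20)·100 − 55·50 = -4750.
∂h/∂x = [(-0.10)·100 − (-0.69)·50] / -4750 = -0.005158
∂h/∂y = [(-20)·(-0.69) − 55·(-0.10)] / -4750 = -0.004063
|∇h| = √(-0.005158² + -0.004063²) = 0.006566

0.0066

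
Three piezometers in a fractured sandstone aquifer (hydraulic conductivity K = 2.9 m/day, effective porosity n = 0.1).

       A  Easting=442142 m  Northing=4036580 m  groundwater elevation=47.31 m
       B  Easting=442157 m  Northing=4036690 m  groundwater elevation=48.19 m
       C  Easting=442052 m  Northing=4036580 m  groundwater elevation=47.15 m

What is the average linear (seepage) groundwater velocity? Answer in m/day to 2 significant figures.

Differences from A: to B (Δx, Δy, Δh) = (15, 110, +0.88); to C = (-90, 0, -0.16).
Determinant of the coordinate differences = 15·0 − (-90)·110 = 9900.
∂h/∂x = [(+0.88)·0 − (-0.16)·110] / 9900 = +0.001778
∂h/∂y = [15·(-0.16) − (-90)·(+0.88)] / 9900 = +0.007758
|∇h| = √(0.001778² + 0.007758²) = 0.007959
Seepage velocity v = K·i/n = 2.9 × 0.007959 / 0.1 = 0.2308 m/day.

0.23 m/day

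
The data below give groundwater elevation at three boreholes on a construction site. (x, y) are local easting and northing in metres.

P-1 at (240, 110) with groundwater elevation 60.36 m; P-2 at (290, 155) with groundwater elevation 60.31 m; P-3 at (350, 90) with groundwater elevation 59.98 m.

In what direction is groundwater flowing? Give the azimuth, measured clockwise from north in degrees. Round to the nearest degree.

127°

Differences from P-1: to P-2 (Δx, Δy, Δh) = (50, 45, -0.05); to P-3 = (110, -20, -0.38).
Solve a·Δx + b·Δy = Δh: det = 50·(-20) − 110·45 = -5950.
∂h/∂x = [(-0.05)·(-20) − (-0.38)·45] / -5950 = -0.003042
∂h/∂y = [50·(-0.38) − 110·(-0.05)] / -5950 = +0.002269
Flow direction (−∇h) has components (+0.003042 E, -0.002269 N).
Azimuth = atan2(E, N) = atan2(+0.003042, -0.002269) = 126.7° ≈ 127°.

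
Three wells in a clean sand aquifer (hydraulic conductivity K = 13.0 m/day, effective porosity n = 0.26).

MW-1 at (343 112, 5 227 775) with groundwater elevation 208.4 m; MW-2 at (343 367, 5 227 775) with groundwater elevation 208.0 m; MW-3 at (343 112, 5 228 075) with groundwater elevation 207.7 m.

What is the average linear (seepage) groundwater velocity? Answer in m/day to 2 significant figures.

∂h/∂x = (208.0 − 208.4) / (343367 − 343112) = -0.001569
∂h/∂y = (207.7 − 208.4) / (5228075 − 5227775) = -0.002333
|∇h| = √(-0.001569² + -0.002333²) = 0.002812
Seepage velocity v = K·i/n = 13.0 × 0.002812 / 0.26 = 0.1406 m/day.

0.14 m/day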